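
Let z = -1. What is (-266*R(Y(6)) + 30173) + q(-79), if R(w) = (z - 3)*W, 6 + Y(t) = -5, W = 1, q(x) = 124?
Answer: 31361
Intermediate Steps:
Y(t) = -11 (Y(t) = -6 - 5 = -11)
R(w) = -4 (R(w) = (-1 - 3)*1 = -4*1 = -4)
(-266*R(Y(6)) + 30173) + q(-79) = (-266*(-4) + 30173) + 124 = (1064 + 30173) + 124 = 31237 + 124 = 31361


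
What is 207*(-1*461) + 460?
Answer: -94967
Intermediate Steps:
207*(-1*461) + 460 = 207*(-461) + 460 = -95427 + 460 = -94967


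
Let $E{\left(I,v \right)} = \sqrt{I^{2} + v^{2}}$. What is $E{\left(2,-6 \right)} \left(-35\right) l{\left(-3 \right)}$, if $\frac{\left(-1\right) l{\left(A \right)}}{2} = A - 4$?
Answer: $- 980 \sqrt{10} \approx -3099.0$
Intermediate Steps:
$l{\left(A \right)} = 8 - 2 A$ ($l{\left(A \right)} = - 2 \left(A - 4\right) = - 2 \left(-4 + A\right) = 8 - 2 A$)
$E{\left(2,-6 \right)} \left(-35\right) l{\left(-3 \right)} = \sqrt{2^{2} + \left(-6\right)^{2}} \left(-35\right) \left(8 - -6\right) = \sqrt{4 + 36} \left(-35\right) \left(8 + 6\right) = \sqrt{40} \left(-35\right) 14 = 2 \sqrt{10} \left(-35\right) 14 = - 70 \sqrt{10} \cdot 14 = - 980 \sqrt{10}$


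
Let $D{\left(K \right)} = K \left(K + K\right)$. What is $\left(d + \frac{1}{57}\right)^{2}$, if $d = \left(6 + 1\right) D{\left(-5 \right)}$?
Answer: $\frac{398042401}{3249} \approx 1.2251 \cdot 10^{5}$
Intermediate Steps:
$D{\left(K \right)} = 2 K^{2}$ ($D{\left(K \right)} = K 2 K = 2 K^{2}$)
$d = 350$ ($d = \left(6 + 1\right) 2 \left(-5\right)^{2} = 7 \cdot 2 \cdot 25 = 7 \cdot 50 = 350$)
$\left(d + \frac{1}{57}\right)^{2} = \left(350 + \frac{1}{57}\right)^{2} = \left(\frac{19951}{57}\right)^{2} = \frac{398042401}{3249}$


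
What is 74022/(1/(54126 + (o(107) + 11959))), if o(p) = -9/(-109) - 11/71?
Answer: 37857164357610/7739 ≈ 4.8917e+9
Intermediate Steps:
o(p) = -560/7739 (o(p) = -9*(-1/109) - 11*1/71 = 9/109 - 11/71 = -560/7739)
74022/(1/(54126 + (o(107) + 11959))) = 74022/(1/(54126 + (-560/7739 + 11959))) = 74022/(1/(54126 + 92550141/7739)) = 74022/(1/(511431255/7739)) = 74022/(7739/511431255) = 74022*(511431255/7739) = 37857164357610/7739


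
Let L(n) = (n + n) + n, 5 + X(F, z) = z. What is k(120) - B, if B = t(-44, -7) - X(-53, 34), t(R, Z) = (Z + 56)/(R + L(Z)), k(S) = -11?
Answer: 1219/65 ≈ 18.754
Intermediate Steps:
X(F, z) = -5 + z
L(n) = 3*n (L(n) = 2*n + n = 3*n)
t(R, Z) = (56 + Z)/(R + 3*Z) (t(R, Z) = (Z + 56)/(R + 3*Z) = (56 + Z)/(R + 3*Z))
B = -1934/65 (B = (56 - 7)/(-44 + 3*(-7)) - (-5 + 34) = 49/(-44 - 21) - 1*29 = 49/(-65) - 29 = -1/65*49 - 29 = -49/65 - 29 = -1934/65 ≈ -29.754)
k(120) - B = -11 - 1*(-1934/65) = -11 + 1934/65 = 1219/65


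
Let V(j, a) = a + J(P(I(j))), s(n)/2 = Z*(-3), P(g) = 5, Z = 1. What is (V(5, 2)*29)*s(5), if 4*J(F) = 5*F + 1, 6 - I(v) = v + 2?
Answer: -1479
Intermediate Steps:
I(v) = 4 - v (I(v) = 6 - (v + 2) = 6 - (2 + v) = 6 + (-2 - v) = 4 - v)
s(n) = -6 (s(n) = 2*(1*(-3)) = 2*(-3) = -6)
J(F) = 1/4 + 5*F/4 (J(F) = (5*F + 1)/4 = (1 + 5*F)/4 = 1/4 + 5*F/4)
V(j, a) = 13/2 + a (V(j, a) = a + (1/4 + (5/4)*5) = a + (1/4 + 25/4) = a + 13/2 = 13/2 + a)
(V(5, 2)*29)*s(5) = ((13/2 + 2)*29)*(-6) = ((17/2)*29)*(-6) = (493/2)*(-6) = -1479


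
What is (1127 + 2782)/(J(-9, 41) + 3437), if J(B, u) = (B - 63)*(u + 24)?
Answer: -3909/1243 ≈ -3.1448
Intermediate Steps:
J(B, u) = (-63 + B)*(24 + u)
(1127 + 2782)/(J(-9, 41) + 3437) = (1127 + 2782)/((-1512 - 63*41 + 24*(-9) - 9*41) + 3437) = 3909/((-1512 - 2583 - 216 - 369) + 3437) = 3909/(-4680 + 3437) = 3909/(-1243) = 3909*(-1/1243) = -3909/1243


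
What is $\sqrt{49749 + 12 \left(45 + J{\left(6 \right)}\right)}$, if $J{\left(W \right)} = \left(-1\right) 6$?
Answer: $\sqrt{50217} \approx 224.09$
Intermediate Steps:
$J{\left(W \right)} = -6$
$\sqrt{49749 + 12 \left(45 + J{\left(6 \right)}\right)} = \sqrt{49749 + 12 \left(45 - 6\right)} = \sqrt{49749 + 12 \cdot 39} = \sqrt{49749 + 468} = \sqrt{50217}$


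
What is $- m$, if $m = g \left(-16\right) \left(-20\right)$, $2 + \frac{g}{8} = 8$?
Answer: $-15360$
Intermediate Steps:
$g = 48$ ($g = -16 + 8 \cdot 8 = -16 + 64 = 48$)
$m = 15360$ ($m = 48 \left(-16\right) \left(-20\right) = \left(-768\right) \left(-20\right) = 15360$)
$- m = \left(-1\right) 15360 = -15360$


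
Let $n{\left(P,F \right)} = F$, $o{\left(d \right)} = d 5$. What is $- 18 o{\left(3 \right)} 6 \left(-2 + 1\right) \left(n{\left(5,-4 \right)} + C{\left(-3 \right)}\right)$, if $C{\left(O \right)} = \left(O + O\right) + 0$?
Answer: $-16200$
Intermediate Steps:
$o{\left(d \right)} = 5 d$
$C{\left(O \right)} = 2 O$ ($C{\left(O \right)} = 2 O + 0 = 2 O$)
$- 18 o{\left(3 \right)} 6 \left(-2 + 1\right) \left(n{\left(5,-4 \right)} + C{\left(-3 \right)}\right) = - 18 \cdot 5 \cdot 3 \cdot 6 \left(-2 + 1\right) \left(-4 + 2 \left(-3\right)\right) = - 18 \cdot 15 \cdot 6 \left(-1\right) \left(-4 - 6\right) = - 18 \cdot 90 \left(-1\right) \left(-10\right) = \left(-18\right) \left(-90\right) \left(-10\right) = 1620 \left(-10\right) = -16200$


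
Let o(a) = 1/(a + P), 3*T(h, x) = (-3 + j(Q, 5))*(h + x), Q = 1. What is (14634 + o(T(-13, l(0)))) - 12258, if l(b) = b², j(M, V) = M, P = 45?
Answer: 382539/161 ≈ 2376.0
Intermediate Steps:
T(h, x) = -2*h/3 - 2*x/3 (T(h, x) = ((-3 + 1)*(h + x))/3 = (-2*(h + x))/3 = (-2*h - 2*x)/3 = -2*h/3 - 2*x/3)
o(a) = 1/(45 + a) (o(a) = 1/(a + 45) = 1/(45 + a))
(14634 + o(T(-13, l(0)))) - 12258 = (14634 + 1/(45 + (-⅔*(-13) - ⅔*0²))) - 12258 = (14634 + 1/(45 + (26/3 - ⅔*0))) - 12258 = (14634 + 1/(45 + (26/3 + 0))) - 12258 = (14634 + 1/(45 + 26/3)) - 12258 = (14634 + 1/(161/3)) - 12258 = (14634 + 3/161) - 12258 = 2356077/161 - 12258 = 382539/161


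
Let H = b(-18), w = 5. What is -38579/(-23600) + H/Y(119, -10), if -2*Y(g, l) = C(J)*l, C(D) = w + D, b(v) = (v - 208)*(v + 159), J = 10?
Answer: -9988589/23600 ≈ -423.25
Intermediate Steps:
b(v) = (-208 + v)*(159 + v)
C(D) = 5 + D
H = -31866 (H = -33072 + (-18)² - 49*(-18) = -33072 + 324 + 882 = -31866)
Y(g, l) = -15*l/2 (Y(g, l) = -(5 + 10)*l/2 = -15*l/2)
-38579/(-23600) + H/Y(119, -10) = -38579/(-23600) - 31866/((-15/2*(-10))) = -38579*(-1/23600) - 31866/75 = 38579/23600 - 31866*1/75 = 38579/23600 - 10622/25 = -9988589/23600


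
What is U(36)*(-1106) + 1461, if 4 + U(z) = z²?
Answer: -1427491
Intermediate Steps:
U(z) = -4 + z²
U(36)*(-1106) + 1461 = (-4 + 36²)*(-1106) + 1461 = (-4 + 1296)*(-1106) + 1461 = 1292*(-1106) + 1461 = -1428952 + 1461 = -1427491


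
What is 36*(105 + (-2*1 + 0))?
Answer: 3708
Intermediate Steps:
36*(105 + (-2*1 + 0)) = 36*(105 + (-2 + 0)) = 36*(105 - 2) = 36*103 = 3708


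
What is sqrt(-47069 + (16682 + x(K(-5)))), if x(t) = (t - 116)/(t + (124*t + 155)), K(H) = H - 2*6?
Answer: I*sqrt(117928646290)/1970 ≈ 174.32*I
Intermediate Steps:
K(H) = -12 + H (K(H) = H - 12 = -12 + H)
x(t) = (-116 + t)/(155 + 125*t) (x(t) = (-116 + t)/(t + (155 + 124*t)) = (-116 + t)/(155 + 125*t))
sqrt(-47069 + (16682 + x(K(-5)))) = sqrt(-47069 + (16682 + (-116 + (-12 - 5))/(5*(31 + 25*(-12 - 5))))) = sqrt(-47069 + (16682 + (-116 - 17)/(5*(31 + 25*(-17))))) = sqrt(-47069 + (16682 + (1/5)*(-133)/(31 - 425))) = sqrt(-47069 + (16682 + (1/5)*(-133)/(-394))) = sqrt(-47069 + (16682 + (1/5)*(-1/394)*(-133))) = sqrt(-47069 + (16682 + 133/1970)) = sqrt(-47069 + 32863673/1970) = sqrt(-59862257/1970) = I*sqrt(117928646290)/1970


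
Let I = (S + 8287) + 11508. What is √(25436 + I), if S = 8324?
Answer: √53555 ≈ 231.42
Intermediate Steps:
I = 28119 (I = (8324 + 8287) + 11508 = 16611 + 11508 = 28119)
√(25436 + I) = √(25436 + 28119) = √53555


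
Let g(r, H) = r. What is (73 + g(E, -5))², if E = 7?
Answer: 6400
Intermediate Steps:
(73 + g(E, -5))² = (73 + 7)² = 80² = 6400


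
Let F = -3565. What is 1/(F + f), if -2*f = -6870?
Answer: -1/130 ≈ -0.0076923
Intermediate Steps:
f = 3435 (f = -1/2*(-6870) = 3435)
1/(F + f) = 1/(-3565 + 3435) = 1/(-130) = -1/130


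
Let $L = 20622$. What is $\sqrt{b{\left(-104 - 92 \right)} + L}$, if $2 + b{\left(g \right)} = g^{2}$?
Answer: $2 \sqrt{14759} \approx 242.97$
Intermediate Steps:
$b{\left(g \right)} = -2 + g^{2}$
$\sqrt{b{\left(-104 - 92 \right)} + L} = \sqrt{\left(-2 + \left(-104 - 92\right)^{2}\right) + 20622} = \sqrt{\left(-2 + \left(-196\right)^{2}\right) + 20622} = \sqrt{\left(-2 + 38416\right) + 20622} = \sqrt{38414 + 20622} = \sqrt{59036} = 2 \sqrt{14759}$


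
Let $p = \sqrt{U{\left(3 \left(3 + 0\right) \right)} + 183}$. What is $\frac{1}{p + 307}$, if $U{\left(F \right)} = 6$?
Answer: $\frac{307}{94060} - \frac{3 \sqrt{21}}{94060} \approx 0.0031177$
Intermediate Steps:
$p = 3 \sqrt{21}$ ($p = \sqrt{6 + 183} = \sqrt{189} = 3 \sqrt{21} \approx 13.748$)
$\frac{1}{p + 307} = \frac{1}{3 \sqrt{21} + 307} = \frac{1}{307 + 3 \sqrt{21}}$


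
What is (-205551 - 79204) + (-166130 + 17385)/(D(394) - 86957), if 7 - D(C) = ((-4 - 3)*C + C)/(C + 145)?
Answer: -13344588733375/46863686 ≈ -2.8475e+5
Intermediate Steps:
D(C) = 7 + 6*C/(145 + C) (D(C) = 7 - ((-4 - 3)*C + C)/(C + 145) = 7 - (-7*C + C)/(145 + C) = 7 - (-6*C)/(145 + C) = 7 - (-6)*C/(145 + C) = 7 + 6*C/(145 + C))
(-205551 - 79204) + (-166130 + 17385)/(D(394) - 86957) = (-205551 - 79204) + (-166130 + 17385)/((1015 + 13*394)/(145 + 394) - 86957) = -284755 - 148745/((1015 + 5122)/539 - 86957) = -284755 - 148745/((1/539)*6137 - 86957) = -284755 - 148745/(6137/539 - 86957) = -284755 - 148745/(-46863686/539) = -284755 - 148745*(-539/46863686) = -284755 + 80173555/46863686 = -13344588733375/46863686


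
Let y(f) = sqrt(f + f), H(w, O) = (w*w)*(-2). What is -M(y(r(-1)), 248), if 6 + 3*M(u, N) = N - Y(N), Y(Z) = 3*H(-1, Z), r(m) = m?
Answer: -248/3 ≈ -82.667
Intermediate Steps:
H(w, O) = -2*w**2 (H(w, O) = w**2*(-2) = -2*w**2)
Y(Z) = -6 (Y(Z) = 3*(-2*(-1)**2) = 3*(-2*1) = 3*(-2) = -6)
y(f) = sqrt(2)*sqrt(f) (y(f) = sqrt(2*f) = sqrt(2)*sqrt(f))
M(u, N) = N/3 (M(u, N) = -2 + (N - 1*(-6))/3 = -2 + (N + 6)/3 = -2 + (6 + N)/3 = -2 + (2 + N/3) = N/3)
-M(y(r(-1)), 248) = -248/3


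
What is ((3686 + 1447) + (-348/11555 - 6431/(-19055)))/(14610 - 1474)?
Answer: 113025431389/289229137640 ≈ 0.39078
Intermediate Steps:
((3686 + 1447) + (-348/11555 - 6431/(-19055)))/(14610 - 1474) = (5133 + (-348*1/11555 - 6431*(-1/19055)))/13136 = (5133 + (-348/11555 + 6431/19055))*(1/13136) = (5133 + 13535813/44036105)*(1/13136) = (226050862778/44036105)*(1/13136) = 113025431389/289229137640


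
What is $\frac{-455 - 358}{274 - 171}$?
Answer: $- \frac{813}{103} \approx -7.8932$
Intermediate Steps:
$\frac{-455 - 358}{274 - 171} = - \frac{813}{103}$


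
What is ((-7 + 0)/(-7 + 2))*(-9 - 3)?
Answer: -84/5 ≈ -16.800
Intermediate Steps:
((-7 + 0)/(-7 + 2))*(-9 - 3) = -7/(-5)*(-12) = -7*(-⅕)*(-12) = (7/5)*(-12) = -84/5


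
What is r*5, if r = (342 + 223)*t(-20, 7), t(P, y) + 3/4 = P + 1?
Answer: -223175/4 ≈ -55794.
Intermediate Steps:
t(P, y) = ¼ + P (t(P, y) = -¾ + (P + 1) = -¾ + (1 + P) = ¼ + P)
r = -44635/4 (r = (342 + 223)*(¼ - 20) = 565*(-79/4) = -44635/4 ≈ -11159.)
r*5 = -44635/4*5 = -223175/4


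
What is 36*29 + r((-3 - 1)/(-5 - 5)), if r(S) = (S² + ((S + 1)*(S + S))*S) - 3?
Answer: 130201/125 ≈ 1041.6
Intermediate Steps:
r(S) = -3 + S² + 2*S²*(1 + S) (r(S) = (S² + ((1 + S)*(2*S))*S) - 3 = (S² + (2*S*(1 + S))*S) - 3 = (S² + 2*S²*(1 + S)) - 3 = -3 + S² + 2*S²*(1 + S))
36*29 + r((-3 - 1)/(-5 - 5)) = 36*29 + (-3 + 2*((-3 - 1)/(-5 - 5))³ + 3*((-3 - 1)/(-5 - 5))²) = 1044 + (-3 + 2*(-4/(-10))³ + 3*(-4/(-10))²) = 1044 + (-3 + 2*(-4*(-⅒))³ + 3*(-4*(-⅒))²) = 1044 + (-3 + 2*(⅖)³ + 3*(⅖)²) = 1044 + (-3 + 2*(8/125) + 3*(4/25)) = 1044 + (-3 + 16/125 + 12/25) = 1044 - 299/125 = 130201/125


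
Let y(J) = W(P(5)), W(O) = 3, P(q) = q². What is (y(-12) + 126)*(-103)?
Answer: -13287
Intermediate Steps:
y(J) = 3
(y(-12) + 126)*(-103) = (3 + 126)*(-103) = 129*(-103) = -13287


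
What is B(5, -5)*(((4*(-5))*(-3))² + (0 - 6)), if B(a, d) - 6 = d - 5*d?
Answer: 93444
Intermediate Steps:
B(a, d) = 6 - 4*d (B(a, d) = 6 + (d - 5*d) = 6 - 4*d)
B(5, -5)*(((4*(-5))*(-3))² + (0 - 6)) = (6 - 4*(-5))*(((4*(-5))*(-3))² + (0 - 6)) = (6 + 20)*((-20*(-3))² - 6) = 26*(60² - 6) = 26*(3600 - 6) = 26*3594 = 93444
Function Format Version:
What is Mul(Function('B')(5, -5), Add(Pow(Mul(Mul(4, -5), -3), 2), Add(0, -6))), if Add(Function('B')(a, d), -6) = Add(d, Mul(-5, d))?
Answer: 93444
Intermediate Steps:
Function('B')(a, d) = Add(6, Mul(-4, d)) (Function('B')(a, d) = Add(6, Add(d, Mul(-5, d))) = Add(6, Mul(-4, d)))
Mul(Function('B')(5, -5), Add(Pow(Mul(Mul(4, -5), -3), 2), Add(0, -6))) = Mul(Add(6, Mul(-4, -5)), Add(Pow(Mul(Mul(4, -5), -3), 2), Add(0, -6))) = Mul(Add(6, 20), Add(Pow(Mul(-20, -3), 2), -6)) = Mul(26, Add(Pow(60, 2), -6)) = Mul(26, Add(3600, -6)) = Mul(26, 3594) = 93444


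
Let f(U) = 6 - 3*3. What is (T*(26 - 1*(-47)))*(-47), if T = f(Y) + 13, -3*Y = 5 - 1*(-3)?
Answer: -34310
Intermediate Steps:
Y = -8/3 (Y = -(5 - 1*(-3))/3 = -(5 + 3)/3 = -1/3*8 = -8/3 ≈ -2.6667)
f(U) = -3 (f(U) = 6 - 9 = -3)
T = 10 (T = -3 + 13 = 10)
(T*(26 - 1*(-47)))*(-47) = (10*(26 - 1*(-47)))*(-47) = (10*(26 + 47))*(-47) = (10*73)*(-47) = 730*(-47) = -34310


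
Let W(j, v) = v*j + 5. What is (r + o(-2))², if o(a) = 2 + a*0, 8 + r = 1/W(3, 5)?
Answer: 14161/400 ≈ 35.402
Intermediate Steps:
W(j, v) = 5 + j*v (W(j, v) = j*v + 5 = 5 + j*v)
r = -159/20 (r = -8 + 1/(5 + 3*5) = -8 + 1/(5 + 15) = -8 + 1/20 = -159/20 ≈ -7.9500)
o(a) = 2 (o(a) = 2 + 0 = 2)
(r + o(-2))² = (-159/20 + 2)² = (-119/20)² = 14161/400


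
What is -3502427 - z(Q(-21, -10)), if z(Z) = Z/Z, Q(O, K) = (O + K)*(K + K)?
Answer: -3502428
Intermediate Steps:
Q(O, K) = 2*K*(K + O) (Q(O, K) = (K + O)*(2*K) = 2*K*(K + O))
z(Z) = 1
-3502427 - z(Q(-21, -10)) = -3502427 - 1*1 = -3502427 - 1 = -3502428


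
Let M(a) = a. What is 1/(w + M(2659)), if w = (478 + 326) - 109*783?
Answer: -1/81884 ≈ -1.2212e-5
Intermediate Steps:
w = -84543 (w = 804 - 85347 = -84543)
1/(w + M(2659)) = 1/(-84543 + 2659) = 1/(-81884) = -1/81884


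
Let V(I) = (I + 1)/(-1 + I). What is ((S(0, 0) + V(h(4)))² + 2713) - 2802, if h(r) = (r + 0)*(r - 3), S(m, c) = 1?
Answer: -737/9 ≈ -81.889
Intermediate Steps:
h(r) = r*(-3 + r)
V(I) = (1 + I)/(-1 + I)
((S(0, 0) + V(h(4)))² + 2713) - 2802 = ((1 + (1 + 4*(-3 + 4))/(-1 + 4*(-3 + 4)))² + 2713) - 2802 = ((1 + (1 + 4*1)/(-1 + 4*1))² + 2713) - 2802 = ((1 + (1 + 4)/(-1 + 4))² + 2713) - 2802 = ((1 + 5/3)² + 2713) - 2802 = ((8/3)² + 2713) - 2802 = (64/9 + 2713) - 2802 = 24481/9 - 2802 = -737/9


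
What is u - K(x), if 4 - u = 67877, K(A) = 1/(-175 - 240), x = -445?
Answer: -28167294/415 ≈ -67873.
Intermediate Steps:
K(A) = -1/415 (K(A) = 1/(-415) = -1/415)
u = -67873 (u = 4 - 1*67877 = 4 - 67877 = -67873)
u - K(x) = -67873 - 1*(-1/415) = -67873 + 1/415 = -28167294/415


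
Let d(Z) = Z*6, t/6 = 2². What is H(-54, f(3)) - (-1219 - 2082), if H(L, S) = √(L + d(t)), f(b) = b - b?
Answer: 3301 + 3*√10 ≈ 3310.5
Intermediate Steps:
t = 24 (t = 6*2² = 6*4 = 24)
d(Z) = 6*Z
f(b) = 0
H(L, S) = √(144 + L) (H(L, S) = √(L + 6*24) = √(L + 144) = √(144 + L))
H(-54, f(3)) - (-1219 - 2082) = √(144 - 54) - (-1219 - 2082) = √90 - 1*(-3301) = 3*√10 + 3301 = 3301 + 3*√10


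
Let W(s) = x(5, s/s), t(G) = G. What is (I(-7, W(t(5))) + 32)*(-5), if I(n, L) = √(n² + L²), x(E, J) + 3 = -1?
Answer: -160 - 5*√65 ≈ -200.31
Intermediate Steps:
x(E, J) = -4 (x(E, J) = -3 - 1 = -4)
W(s) = -4
I(n, L) = √(L² + n²)
(I(-7, W(t(5))) + 32)*(-5) = (√((-4)² + (-7)²) + 32)*(-5) = (√(16 + 49) + 32)*(-5) = (√65 + 32)*(-5) = (32 + √65)*(-5) = -160 - 5*√65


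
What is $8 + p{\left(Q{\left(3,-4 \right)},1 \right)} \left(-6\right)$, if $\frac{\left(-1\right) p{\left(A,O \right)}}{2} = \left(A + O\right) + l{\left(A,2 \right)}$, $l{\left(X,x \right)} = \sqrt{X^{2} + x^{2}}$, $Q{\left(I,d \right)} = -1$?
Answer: $8 + 12 \sqrt{5} \approx 34.833$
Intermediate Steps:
$p{\left(A,O \right)} = - 2 A - 2 O - 2 \sqrt{4 + A^{2}}$ ($p{\left(A,O \right)} = - 2 \left(\left(A + O\right) + \sqrt{A^{2} + 2^{2}}\right) = - 2 \left(\left(A + O\right) + \sqrt{A^{2} + 4}\right) = - 2 \left(\left(A + O\right) + \sqrt{4 + A^{2}}\right) = - 2 \left(A + O + \sqrt{4 + A^{2}}\right) = - 2 A - 2 O - 2 \sqrt{4 + A^{2}}$)
$8 + p{\left(Q{\left(3,-4 \right)},1 \right)} \left(-6\right) = 8 + \left(\left(-2\right) \left(-1\right) - 2 - 2 \sqrt{4 + \left(-1\right)^{2}}\right) \left(-6\right) = 8 + \left(2 - 2 - 2 \sqrt{4 + 1}\right) \left(-6\right) = 8 + \left(2 - 2 - 2 \sqrt{5}\right) \left(-6\right) = 8 + - 2 \sqrt{5} \left(-6\right) = 8 + 12 \sqrt{5}$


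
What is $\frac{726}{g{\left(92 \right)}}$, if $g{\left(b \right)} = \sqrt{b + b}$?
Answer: $\frac{363 \sqrt{46}}{46} \approx 53.521$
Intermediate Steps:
$g{\left(b \right)} = \sqrt{2} \sqrt{b}$ ($g{\left(b \right)} = \sqrt{2 b} = \sqrt{2} \sqrt{b}$)
$\frac{726}{g{\left(92 \right)}} = \frac{726}{\sqrt{2} \sqrt{92}} = \frac{726}{\sqrt{2} \cdot 2 \sqrt{23}} = \frac{726}{2 \sqrt{46}} = 726 \frac{\sqrt{46}}{92} = \frac{363 \sqrt{46}}{46}$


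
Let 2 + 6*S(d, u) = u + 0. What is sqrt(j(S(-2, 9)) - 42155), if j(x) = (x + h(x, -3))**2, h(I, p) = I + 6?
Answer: 7*I*sqrt(7730)/3 ≈ 205.15*I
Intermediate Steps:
S(d, u) = -1/3 + u/6 (S(d, u) = -1/3 + (u + 0)/6 = -1/3 + u/6)
h(I, p) = 6 + I
j(x) = (6 + 2*x)**2 (j(x) = (x + (6 + x))**2 = (6 + 2*x)**2)
sqrt(j(S(-2, 9)) - 42155) = sqrt(4*(3 + (-1/3 + (1/6)*9))**2 - 42155) = sqrt(4*(3 + (-1/3 + 3/2))**2 - 42155) = sqrt(4*(3 + 7/6)**2 - 42155) = sqrt(4*(25/6)**2 - 42155) = sqrt(4*(625/36) - 42155) = sqrt(625/9 - 42155) = sqrt(-378770/9) = 7*I*sqrt(7730)/3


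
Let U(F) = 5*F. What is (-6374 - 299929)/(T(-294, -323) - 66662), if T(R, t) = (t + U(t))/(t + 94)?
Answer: 70143387/15263660 ≈ 4.5955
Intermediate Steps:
T(R, t) = 6*t/(94 + t) (T(R, t) = (t + 5*t)/(t + 94) = (6*t)/(94 + t) = 6*t/(94 + t))
(-6374 - 299929)/(T(-294, -323) - 66662) = (-6374 - 299929)/(6*(-323)/(94 - 323) - 66662) = -306303/(6*(-323)/(-229) - 66662) = -306303/(6*(-323)*(-1/229) - 66662) = -306303/(1938/229 - 66662) = -306303/(-15263660/229) = -306303*(-229/15263660) = 70143387/15263660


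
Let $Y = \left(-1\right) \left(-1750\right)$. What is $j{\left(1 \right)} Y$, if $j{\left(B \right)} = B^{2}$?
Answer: $1750$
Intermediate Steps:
$Y = 1750$
$j{\left(1 \right)} Y = 1^{2} \cdot 1750 = 1 \cdot 1750 = 1750$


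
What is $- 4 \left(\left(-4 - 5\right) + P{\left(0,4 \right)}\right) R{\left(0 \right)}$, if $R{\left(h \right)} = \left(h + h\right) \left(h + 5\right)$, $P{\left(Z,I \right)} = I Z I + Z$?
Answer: $0$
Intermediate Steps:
$P{\left(Z,I \right)} = Z + Z I^{2}$ ($P{\left(Z,I \right)} = Z I^{2} + Z = Z + Z I^{2}$)
$R{\left(h \right)} = 2 h \left(5 + h\right)$
$- 4 \left(\left(-4 - 5\right) + P{\left(0,4 \right)}\right) R{\left(0 \right)} = - 4 \left(\left(-4 - 5\right) + 0 \left(1 + 4^{2}\right)\right) 2 \cdot 0 \left(5 + 0\right) = - 4 \left(-9 + 0 \left(1 + 16\right)\right) 2 \cdot 0 \cdot 5 = - 4 \left(-9 + 0 \cdot 17\right) 0 = - 4 \left(-9 + 0\right) 0 = \left(-4\right) \left(-9\right) 0 = 36 \cdot 0 = 0$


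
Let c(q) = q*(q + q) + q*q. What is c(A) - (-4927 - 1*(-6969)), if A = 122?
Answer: 42610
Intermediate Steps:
c(q) = 3*q**2 (c(q) = q*(2*q) + q**2 = 2*q**2 + q**2 = 3*q**2)
c(A) - (-4927 - 1*(-6969)) = 3*122**2 - (-4927 - 1*(-6969)) = 3*14884 - (-4927 + 6969) = 44652 - 1*2042 = 44652 - 2042 = 42610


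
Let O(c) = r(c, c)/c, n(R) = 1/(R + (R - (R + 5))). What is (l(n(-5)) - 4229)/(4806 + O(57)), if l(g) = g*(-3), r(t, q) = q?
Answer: -42287/48070 ≈ -0.87970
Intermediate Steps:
n(R) = 1/(-5 + R) (n(R) = 1/(R + (R - (5 + R))) = 1/(R + (R + (-5 - R))) = 1/(R - 5) = 1/(-5 + R))
l(g) = -3*g
O(c) = 1 (O(c) = c/c = 1)
(l(n(-5)) - 4229)/(4806 + O(57)) = (-3/(-5 - 5) - 4229)/(4806 + 1) = (-3/(-10) - 4229)/4807 = (-3*(-⅒) - 4229)*(1/4807) = (3/10 - 4229)*(1/4807) = -42287/10*1/4807 = -42287/48070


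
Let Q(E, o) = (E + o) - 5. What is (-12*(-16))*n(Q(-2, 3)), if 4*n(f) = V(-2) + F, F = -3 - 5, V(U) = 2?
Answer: -288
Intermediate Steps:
Q(E, o) = -5 + E + o
F = -8
n(f) = -3/2 (n(f) = (2 - 8)/4 = (1/4)*(-6) = -3/2)
(-12*(-16))*n(Q(-2, 3)) = -12*(-16)*(-3/2) = 192*(-3/2) = -288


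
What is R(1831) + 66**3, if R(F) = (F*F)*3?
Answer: 10345179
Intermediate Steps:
R(F) = 3*F**2 (R(F) = F**2*3 = 3*F**2)
R(1831) + 66**3 = 3*1831**2 + 66**3 = 3*3352561 + 287496 = 10057683 + 287496 = 10345179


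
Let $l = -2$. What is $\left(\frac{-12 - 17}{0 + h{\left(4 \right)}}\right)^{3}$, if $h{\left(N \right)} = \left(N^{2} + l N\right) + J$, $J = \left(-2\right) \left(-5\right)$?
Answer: $- \frac{24389}{5832} \approx -4.1819$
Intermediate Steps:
$J = 10$
$h{\left(N \right)} = 10 + N^{2} - 2 N$ ($h{\left(N \right)} = \left(N^{2} - 2 N\right) + 10 = 10 + N^{2} - 2 N$)
$\left(\frac{-12 - 17}{0 + h{\left(4 \right)}}\right)^{3} = \left(\frac{-12 - 17}{0 + \left(10 + 4^{2} - 8\right)}\right)^{3} = \left(- \frac{29}{0 + \left(10 + 16 - 8\right)}\right)^{3} = \left(- \frac{29}{0 + 18}\right)^{3} = \left(- \frac{29}{18}\right)^{3} = - \frac{24389}{5832}$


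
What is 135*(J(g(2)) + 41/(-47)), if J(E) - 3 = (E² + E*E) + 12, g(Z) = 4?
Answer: 292680/47 ≈ 6227.2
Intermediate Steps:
J(E) = 15 + 2*E² (J(E) = 3 + ((E² + E*E) + 12) = 3 + ((E² + E²) + 12) = 3 + (2*E² + 12) = 3 + (12 + 2*E²) = 15 + 2*E²)
135*(J(g(2)) + 41/(-47)) = 135*((15 + 2*4²) + 41/(-47)) = 135*((15 + 2*16) + 41*(-1/47)) = 135*((15 + 32) - 41/47) = 135*(47 - 41/47) = 135*(2168/47) = 292680/47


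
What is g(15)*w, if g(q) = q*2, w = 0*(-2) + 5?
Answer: 150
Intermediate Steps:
w = 5 (w = 0 + 5 = 5)
g(q) = 2*q
g(15)*w = (2*15)*5 = 30*5 = 150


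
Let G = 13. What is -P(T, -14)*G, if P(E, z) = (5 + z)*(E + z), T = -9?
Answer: -2691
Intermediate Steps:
-P(T, -14)*G = -((-14)**2 + 5*(-9) + 5*(-14) - 9*(-14))*13 = -(196 - 45 - 70 + 126)*13 = -207*13 = -1*2691 = -2691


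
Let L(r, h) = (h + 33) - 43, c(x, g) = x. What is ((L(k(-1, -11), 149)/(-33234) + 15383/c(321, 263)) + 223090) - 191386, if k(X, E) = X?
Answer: 112911026753/3556038 ≈ 31752.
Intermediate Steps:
L(r, h) = -10 + h (L(r, h) = (33 + h) - 43 = -10 + h)
((L(k(-1, -11), 149)/(-33234) + 15383/c(321, 263)) + 223090) - 191386 = (((-10 + 149)/(-33234) + 15383/321) + 223090) - 191386 = ((139*(-1/33234) + 15383*(1/321)) + 223090) - 191386 = ((-139/33234 + 15383/321) + 223090) - 191386 = (170398001/3556038 + 223090) - 191386 = 793486915421/3556038 - 191386 = 112911026753/3556038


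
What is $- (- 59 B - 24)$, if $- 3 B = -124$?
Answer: $\frac{7388}{3} \approx 2462.7$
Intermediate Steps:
$B = \frac{124}{3}$ ($B = \left(- \frac{1}{3}\right) \left(-124\right) = \frac{124}{3} \approx 41.333$)
$- (- 59 B - 24) = - (\left(-59\right) \frac{124}{3} - 24) = - (- \frac{7316}{3} - 24) = \left(-1\right) \left(- \frac{7388}{3}\right) = \frac{7388}{3}$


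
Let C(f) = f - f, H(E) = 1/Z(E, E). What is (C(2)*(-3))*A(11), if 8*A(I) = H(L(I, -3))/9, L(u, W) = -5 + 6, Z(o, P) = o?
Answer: 0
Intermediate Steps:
L(u, W) = 1
H(E) = 1/E
C(f) = 0
A(I) = 1/72 (A(I) = (1/(1*9))/8 = (1*(1/9))/8 = (1/8)*(1/9) = 1/72)
(C(2)*(-3))*A(11) = (0*(-3))*(1/72) = 0*(1/72) = 0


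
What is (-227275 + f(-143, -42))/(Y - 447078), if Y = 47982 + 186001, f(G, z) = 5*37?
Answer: 45418/42619 ≈ 1.0657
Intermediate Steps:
f(G, z) = 185
Y = 233983
(-227275 + f(-143, -42))/(Y - 447078) = (-227275 + 185)/(233983 - 447078) = -227090/(-213095) = -227090*(-1/213095) = 45418/42619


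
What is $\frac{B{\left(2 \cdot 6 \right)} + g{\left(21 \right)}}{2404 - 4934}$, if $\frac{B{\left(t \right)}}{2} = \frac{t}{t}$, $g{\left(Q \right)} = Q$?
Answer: $- \frac{1}{110} \approx -0.0090909$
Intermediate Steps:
$B{\left(t \right)} = 2$ ($B{\left(t \right)} = 2 \frac{t}{t} = 2 \cdot 1 = 2$)
$\frac{B{\left(2 \cdot 6 \right)} + g{\left(21 \right)}}{2404 - 4934} = \frac{2 + 21}{2404 - 4934} = \frac{23}{-2530} = 23 \left(- \frac{1}{2530}\right) = - \frac{1}{110}$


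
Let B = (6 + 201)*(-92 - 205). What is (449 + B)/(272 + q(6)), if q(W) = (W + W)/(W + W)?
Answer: -61030/273 ≈ -223.55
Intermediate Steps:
q(W) = 1 (q(W) = (2*W)/((2*W)) = (2*W)*(1/(2*W)) = 1)
B = -61479 (B = 207*(-297) = -61479)
(449 + B)/(272 + q(6)) = (449 - 61479)/(272 + 1) = -61030/273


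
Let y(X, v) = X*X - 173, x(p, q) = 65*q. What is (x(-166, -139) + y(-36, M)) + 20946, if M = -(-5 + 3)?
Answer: 13034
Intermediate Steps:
M = 2 (M = -1*(-2) = 2)
y(X, v) = -173 + X**2 (y(X, v) = X**2 - 173 = -173 + X**2)
(x(-166, -139) + y(-36, M)) + 20946 = (65*(-139) + (-173 + (-36)**2)) + 20946 = (-9035 + (-173 + 1296)) + 20946 = (-9035 + 1123) + 20946 = -7912 + 20946 = 13034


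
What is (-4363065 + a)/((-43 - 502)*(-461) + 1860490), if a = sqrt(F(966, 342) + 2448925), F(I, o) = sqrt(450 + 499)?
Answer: -872613/422347 + sqrt(2448925 + sqrt(949))/2111735 ≈ -2.0654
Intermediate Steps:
F(I, o) = sqrt(949)
a = sqrt(2448925 + sqrt(949)) (a = sqrt(sqrt(949) + 2448925) = sqrt(2448925 + sqrt(949)) ≈ 1564.9)
(-4363065 + a)/((-43 - 502)*(-461) + 1860490) = (-4363065 + sqrt(2448925 + sqrt(949)))/((-43 - 502)*(-461) + 1860490) = (-4363065 + sqrt(2448925 + sqrt(949)))/(-545*(-461) + 1860490) = (-4363065 + sqrt(2448925 + sqrt(949)))/(251245 + 1860490) = (-4363065 + sqrt(2448925 + sqrt(949)))/2111735 = (-4363065 + sqrt(2448925 + sqrt(949)))*(1/2111735) = -872613/422347 + sqrt(2448925 + sqrt(949))/2111735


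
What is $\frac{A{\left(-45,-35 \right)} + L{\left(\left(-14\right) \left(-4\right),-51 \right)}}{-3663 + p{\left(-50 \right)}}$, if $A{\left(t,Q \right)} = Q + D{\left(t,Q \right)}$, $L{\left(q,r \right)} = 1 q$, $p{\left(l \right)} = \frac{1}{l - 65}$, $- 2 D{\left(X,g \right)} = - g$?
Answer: $- \frac{115}{120356} \approx -0.0009555$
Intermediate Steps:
$D{\left(X,g \right)} = \frac{g}{2}$ ($D{\left(X,g \right)} = - \frac{\left(-1\right) g}{2} = \frac{g}{2}$)
$p{\left(l \right)} = \frac{1}{-65 + l}$
$L{\left(q,r \right)} = q$
$A{\left(t,Q \right)} = \frac{3 Q}{2}$ ($A{\left(t,Q \right)} = Q + \frac{Q}{2} = \frac{3 Q}{2}$)
$\frac{A{\left(-45,-35 \right)} + L{\left(\left(-14\right) \left(-4\right),-51 \right)}}{-3663 + p{\left(-50 \right)}} = \frac{\frac{3}{2} \left(-35\right) - -56}{-3663 + \frac{1}{-65 - 50}} = \frac{- \frac{105}{2} + 56}{-3663 + \frac{1}{-115}} = \frac{7}{2 \left(-3663 - \frac{1}{115}\right)} = \frac{7}{2 \left(- \frac{421246}{115}\right)} = \frac{7}{2} \left(- \frac{115}{421246}\right) = - \frac{115}{120356}$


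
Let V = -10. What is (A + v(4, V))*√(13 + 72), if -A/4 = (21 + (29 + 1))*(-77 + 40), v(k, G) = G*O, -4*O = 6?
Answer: 7563*√85 ≈ 69727.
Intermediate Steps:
O = -3/2 (O = -¼*6 = -3/2 ≈ -1.5000)
v(k, G) = -3*G/2 (v(k, G) = G*(-3/2) = -3*G/2)
A = 7548 (A = -4*(21 + (29 + 1))*(-77 + 40) = -4*(21 + 30)*(-37) = -204*(-37) = -4*(-1887) = 7548)
(A + v(4, V))*√(13 + 72) = (7548 - 3/2*(-10))*√(13 + 72) = (7548 + 15)*√85 = 7563*√85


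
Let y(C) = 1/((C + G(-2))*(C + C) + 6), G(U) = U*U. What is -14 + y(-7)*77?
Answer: -595/48 ≈ -12.396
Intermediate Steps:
G(U) = U²
y(C) = 1/(6 + 2*C*(4 + C)) (y(C) = 1/((C + (-2)²)*(C + C) + 6) = 1/((C + 4)*(2*C) + 6) = 1/((4 + C)*(2*C) + 6) = 1/(2*C*(4 + C) + 6) = 1/(6 + 2*C*(4 + C)))
-14 + y(-7)*77 = -14 + (1/(2*(3 + (-7)² + 4*(-7))))*77 = -14 + (1/(2*(3 + 49 - 28)))*77 = -14 + ((½)/24)*77 = -14 + ((½)*(1/24))*77 = -14 + (1/48)*77 = -14 + 77/48 = -595/48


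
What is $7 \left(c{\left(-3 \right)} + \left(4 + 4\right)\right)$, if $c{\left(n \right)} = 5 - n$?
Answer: $112$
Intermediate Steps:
$7 \left(c{\left(-3 \right)} + \left(4 + 4\right)\right) = 7 \left(\left(5 - -3\right) + \left(4 + 4\right)\right) = 7 \left(\left(5 + 3\right) + 8\right) = 7 \left(8 + 8\right) = 7 \cdot 16 = 112$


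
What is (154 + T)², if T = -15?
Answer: 19321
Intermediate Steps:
(154 + T)² = (154 - 15)² = 139² = 19321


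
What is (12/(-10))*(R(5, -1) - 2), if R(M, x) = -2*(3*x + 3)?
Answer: 12/5 ≈ 2.4000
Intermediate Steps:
R(M, x) = -6 - 6*x (R(M, x) = -2*(3 + 3*x) = -6 - 6*x)
(12/(-10))*(R(5, -1) - 2) = (12/(-10))*((-6 - 6*(-1)) - 2) = (12*(-⅒))*((-6 + 6) - 2) = -6*(0 - 2)/5 = -6/5*(-2) = 12/5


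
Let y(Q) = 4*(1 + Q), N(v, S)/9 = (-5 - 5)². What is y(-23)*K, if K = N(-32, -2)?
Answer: -79200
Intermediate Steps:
N(v, S) = 900 (N(v, S) = 9*(-5 - 5)² = 9*(-10)² = 9*100 = 900)
K = 900
y(Q) = 4 + 4*Q
y(-23)*K = (4 + 4*(-23))*900 = (4 - 92)*900 = -88*900 = -79200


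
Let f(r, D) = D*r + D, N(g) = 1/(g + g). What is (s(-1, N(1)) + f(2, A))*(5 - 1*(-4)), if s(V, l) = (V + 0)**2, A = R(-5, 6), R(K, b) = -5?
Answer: -126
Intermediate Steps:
N(g) = 1/(2*g)
A = -5
s(V, l) = V**2
f(r, D) = D + D*r
(s(-1, N(1)) + f(2, A))*(5 - 1*(-4)) = ((-1)**2 - 5*(1 + 2))*(5 - 1*(-4)) = (1 - 5*3)*(5 + 4) = (1 - 15)*9 = -14*9 = -126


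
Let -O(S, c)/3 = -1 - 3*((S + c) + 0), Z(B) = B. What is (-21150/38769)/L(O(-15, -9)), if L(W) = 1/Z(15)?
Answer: -105750/12923 ≈ -8.1831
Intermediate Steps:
O(S, c) = 3 + 9*S + 9*c (O(S, c) = -3*(-1 - 3*((S + c) + 0)) = -3*(-1 - 3*(S + c)) = -3*(-1 + (-3*S - 3*c)) = -3*(-1 - 3*S - 3*c) = 3 + 9*S + 9*c)
L(W) = 1/15
(-21150/38769)/L(O(-15, -9)) = (-21150/38769)/(1/15) = -21150*1/38769*15 = -7050/12923*15 = -105750/12923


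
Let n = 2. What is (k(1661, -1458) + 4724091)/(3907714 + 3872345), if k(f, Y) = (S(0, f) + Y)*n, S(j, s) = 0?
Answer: 524575/864451 ≈ 0.60683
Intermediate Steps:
k(f, Y) = 2*Y (k(f, Y) = (0 + Y)*2 = Y*2 = 2*Y)
(k(1661, -1458) + 4724091)/(3907714 + 3872345) = (2*(-1458) + 4724091)/(3907714 + 3872345) = (-2916 + 4724091)/7780059 = 4721175*(1/7780059) = 524575/864451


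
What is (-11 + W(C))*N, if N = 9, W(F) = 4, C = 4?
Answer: -63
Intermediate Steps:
(-11 + W(C))*N = (-11 + 4)*9 = -7*9 = -63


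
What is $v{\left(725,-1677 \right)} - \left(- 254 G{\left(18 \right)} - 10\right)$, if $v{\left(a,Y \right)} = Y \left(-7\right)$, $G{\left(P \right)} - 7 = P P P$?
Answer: $1494855$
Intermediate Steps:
$G{\left(P \right)} = 7 + P^{3}$ ($G{\left(P \right)} = 7 + P P P = 7 + P^{2} P = 7 + P^{3}$)
$v{\left(a,Y \right)} = - 7 Y$
$v{\left(725,-1677 \right)} - \left(- 254 G{\left(18 \right)} - 10\right) = \left(-7\right) \left(-1677\right) - \left(- 254 \left(7 + 18^{3}\right) - 10\right) = 11739 - \left(- 254 \left(7 + 5832\right) - 10\right) = 11739 - \left(\left(-254\right) 5839 - 10\right) = 11739 - \left(-1483106 - 10\right) = 11739 - -1483116 = 11739 + 1483116 = 1494855$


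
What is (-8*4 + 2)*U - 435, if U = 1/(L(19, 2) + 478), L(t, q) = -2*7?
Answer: -100935/232 ≈ -435.06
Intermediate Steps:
L(t, q) = -14
U = 1/464 (U = 1/(-14 + 478) = 1/464 ≈ 0.0021552)
(-8*4 + 2)*U - 435 = (-8*4 + 2)*(1/464) - 435 = (-32 + 2)*(1/464) - 435 = -30*1/464 - 435 = -15/232 - 435 = -100935/232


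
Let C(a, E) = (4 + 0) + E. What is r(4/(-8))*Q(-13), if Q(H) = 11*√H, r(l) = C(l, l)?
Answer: 77*I*√13/2 ≈ 138.81*I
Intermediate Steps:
C(a, E) = 4 + E
r(l) = 4 + l
r(4/(-8))*Q(-13) = (4 + 4/(-8))*(11*√(-13)) = (4 + 4*(-⅛))*(11*(I*√13)) = (4 - ½)*(11*I*√13) = 7*(11*I*√13)/2 = 77*I*√13/2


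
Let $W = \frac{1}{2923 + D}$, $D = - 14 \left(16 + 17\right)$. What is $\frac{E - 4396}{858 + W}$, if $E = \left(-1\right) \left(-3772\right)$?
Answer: $- \frac{1535664}{2111539} \approx -0.72727$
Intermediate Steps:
$D = -462$ ($D = \left(-14\right) 33 = -462$)
$W = \frac{1}{2461}$ ($W = \frac{1}{2923 - 462} = \frac{1}{2461} \approx 0.00040634$)
$E = 3772$
$\frac{E - 4396}{858 + W} = \frac{3772 - 4396}{858 + \frac{1}{2461}} = - \frac{624}{\frac{2111539}{2461}} = \left(-624\right) \frac{2461}{2111539} = - \frac{1535664}{2111539}$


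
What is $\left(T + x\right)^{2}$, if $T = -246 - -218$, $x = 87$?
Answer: $3481$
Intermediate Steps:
$T = -28$ ($T = -246 + 218 = -28$)
$\left(T + x\right)^{2} = \left(-28 + 87\right)^{2} = 59^{2} = 3481$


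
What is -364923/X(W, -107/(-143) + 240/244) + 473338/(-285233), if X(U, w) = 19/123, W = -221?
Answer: -12802843086679/5419427 ≈ -2.3624e+6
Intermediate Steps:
X(U, w) = 19/123 (X(U, w) = 19*(1/123) = 19/123)
-364923/X(W, -107/(-143) + 240/244) + 473338/(-285233) = -364923/19/123 + 473338/(-285233) = -364923*123/19 + 473338*(-1/285233) = -44885529/19 - 473338/285233 = -12802843086679/5419427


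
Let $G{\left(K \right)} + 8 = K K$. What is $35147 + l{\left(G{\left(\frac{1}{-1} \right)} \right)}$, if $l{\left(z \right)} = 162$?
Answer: $35309$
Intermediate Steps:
$G{\left(K \right)} = -8 + K^{2}$ ($G{\left(K \right)} = -8 + K K = -8 + K^{2}$)
$35147 + l{\left(G{\left(\frac{1}{-1} \right)} \right)} = 35147 + 162 = 35309$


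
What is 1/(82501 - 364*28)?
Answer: 1/72309 ≈ 1.3830e-5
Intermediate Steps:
1/(82501 - 364*28) = 1/(82501 - 10192) = 1/72309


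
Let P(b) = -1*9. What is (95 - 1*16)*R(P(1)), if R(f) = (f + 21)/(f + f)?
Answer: -158/3 ≈ -52.667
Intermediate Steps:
P(b) = -9
R(f) = (21 + f)/(2*f) (R(f) = (21 + f)/((2*f)) = (21 + f)*(1/(2*f)) = (21 + f)/(2*f))
(95 - 1*16)*R(P(1)) = (95 - 1*16)*((½)*(21 - 9)/(-9)) = (95 - 16)*((½)*(-⅑)*12) = 79*(-⅔) = -158/3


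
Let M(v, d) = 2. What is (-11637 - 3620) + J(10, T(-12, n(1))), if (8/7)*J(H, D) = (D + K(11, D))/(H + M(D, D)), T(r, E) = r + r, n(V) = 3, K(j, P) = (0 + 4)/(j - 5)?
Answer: -2197253/144 ≈ -15259.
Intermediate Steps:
K(j, P) = 4/(-5 + j)
T(r, E) = 2*r
J(H, D) = 7*(⅔ + D)/(8*(2 + H)) (J(H, D) = 7*((D + 4/(-5 + 11))/(H + 2))/8 = 7*((D + 4/6)/(2 + H))/8 = 7*((D + 4*(⅙))/(2 + H))/8 = 7*((D + ⅔)/(2 + H))/8 = 7*((⅔ + D)/(2 + H))/8 = 7*(⅔ + D)/(8*(2 + H)))
(-11637 - 3620) + J(10, T(-12, n(1))) = (-11637 - 3620) + 7*(2 + 3*(2*(-12)))/(24*(2 + 10)) = -15257 + (7/24)*(2 + 3*(-24))/12 = -15257 + (7/24)*(1/12)*(2 - 72) = -15257 + (7/24)*(1/12)*(-70) = -15257 - 245/144 = -2197253/144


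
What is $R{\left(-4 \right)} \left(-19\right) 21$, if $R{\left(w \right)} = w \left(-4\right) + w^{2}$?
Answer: $-12768$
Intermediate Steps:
$R{\left(w \right)} = w^{2} - 4 w$ ($R{\left(w \right)} = - 4 w + w^{2} = w^{2} - 4 w$)
$R{\left(-4 \right)} \left(-19\right) 21 = - 4 \left(-4 - 4\right) \left(-19\right) 21 = \left(-4\right) \left(-8\right) \left(-19\right) 21 = 32 \left(-19\right) 21 = \left(-608\right) 21 = -12768$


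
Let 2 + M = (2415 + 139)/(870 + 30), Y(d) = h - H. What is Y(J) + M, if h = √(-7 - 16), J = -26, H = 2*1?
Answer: -523/450 + I*√23 ≈ -1.1622 + 4.7958*I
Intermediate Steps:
H = 2
h = I*√23 (h = √(-23) = I*√23 ≈ 4.7958*I)
Y(d) = -2 + I*√23 (Y(d) = I*√23 - 1*2 = I*√23 - 2 = -2 + I*√23)
M = 377/450 (M = -2 + (2415 + 139)/(870 + 30) = -2 + 2554/900 = -2 + 2554*(1/900) = -2 + 1277/450 = 377/450 ≈ 0.83778)
Y(J) + M = (-2 + I*√23) + 377/450 = -523/450 + I*√23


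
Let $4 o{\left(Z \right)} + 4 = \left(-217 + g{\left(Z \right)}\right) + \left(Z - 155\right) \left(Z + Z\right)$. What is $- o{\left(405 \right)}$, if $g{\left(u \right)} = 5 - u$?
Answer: $- \frac{201879}{4} \approx -50470.0$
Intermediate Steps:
$o{\left(Z \right)} = -54 - \frac{Z}{4} + \frac{Z \left(-155 + Z\right)}{2}$ ($o{\left(Z \right)} = -1 + \frac{\left(-217 - \left(-5 + Z\right)\right) + \left(Z - 155\right) \left(Z + Z\right)}{4} = -1 + \frac{\left(-212 - Z\right) + \left(-155 + Z\right) 2 Z}{4} = -1 + \frac{\left(-212 - Z\right) + 2 Z \left(-155 + Z\right)}{4} = -1 + \frac{-212 - Z + 2 Z \left(-155 + Z\right)}{4} = -1 - \left(53 + \frac{Z}{4} - \frac{Z \left(-155 + Z\right)}{2}\right) = -54 - \frac{Z}{4} + \frac{Z \left(-155 + Z\right)}{2}$)
$- o{\left(405 \right)} = - (-54 + \frac{405^{2}}{2} - \frac{125955}{4}) = - (-54 + \frac{1}{2} \cdot 164025 - \frac{125955}{4}) = - (-54 + \frac{164025}{2} - \frac{125955}{4}) = \left(-1\right) \frac{201879}{4} = - \frac{201879}{4}$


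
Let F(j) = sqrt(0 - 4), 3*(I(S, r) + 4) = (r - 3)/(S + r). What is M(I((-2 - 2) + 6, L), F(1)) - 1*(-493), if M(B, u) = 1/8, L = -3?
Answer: 3945/8 ≈ 493.13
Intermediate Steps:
I(S, r) = -4 + (-3 + r)/(3*(S + r)) (I(S, r) = -4 + ((r - 3)/(S + r))/3 = -4 + ((-3 + r)/(S + r))/3 = -4 + (-3 + r)/(3*(S + r)))
F(j) = 2*I (F(j) = sqrt(-4) = 2*I)
M(B, u) = 1/8
M(I((-2 - 2) + 6, L), F(1)) - 1*(-493) = 1/8 - 1*(-493) = 1/8 + 493 = 3945/8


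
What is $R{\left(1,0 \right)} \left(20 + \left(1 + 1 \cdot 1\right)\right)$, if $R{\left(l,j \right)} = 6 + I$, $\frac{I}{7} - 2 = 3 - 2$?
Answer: $594$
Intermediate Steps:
$I = 21$ ($I = 14 + 7 \left(3 - 2\right) = 14 + 7 \cdot 1 = 14 + 7 = 21$)
$R{\left(l,j \right)} = 27$ ($R{\left(l,j \right)} = 6 + 21 = 27$)
$R{\left(1,0 \right)} \left(20 + \left(1 + 1 \cdot 1\right)\right) = 27 \left(20 + \left(1 + 1 \cdot 1\right)\right) = 27 \left(20 + \left(1 + 1\right)\right) = 27 \left(20 + 2\right) = 27 \cdot 22 = 594$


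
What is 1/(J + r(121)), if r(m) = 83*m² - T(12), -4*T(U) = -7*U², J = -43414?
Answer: 1/1171537 ≈ 8.5358e-7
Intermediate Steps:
T(U) = 7*U²/4 (T(U) = -(-7)*U²/4 = 7*U²/4)
r(m) = -252 + 83*m² (r(m) = 83*m² - 7*12²/4 = 83*m² - 7*144/4 = 83*m² - 1*252 = 83*m² - 252 = -252 + 83*m²)
1/(J + r(121)) = 1/(-43414 + (-252 + 83*121²)) = 1/(-43414 + (-252 + 83*14641)) = 1/(-43414 + (-252 + 1215203)) = 1/(-43414 + 1214951) = 1/1171537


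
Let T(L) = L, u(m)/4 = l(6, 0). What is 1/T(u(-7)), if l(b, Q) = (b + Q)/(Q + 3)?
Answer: ⅛ ≈ 0.12500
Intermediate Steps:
l(b, Q) = (Q + b)/(3 + Q)
u(m) = 8 (u(m) = 4*((0 + 6)/(3 + 0)) = 4*(6/3) = 4*((⅓)*6) = 4*2 = 8)
1/T(u(-7)) = 1/8 = ⅛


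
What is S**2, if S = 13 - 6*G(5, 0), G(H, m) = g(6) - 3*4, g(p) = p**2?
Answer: 17161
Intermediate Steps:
G(H, m) = 24 (G(H, m) = 6**2 - 3*4 = 36 - 12 = 24)
S = -131 (S = 13 - 6*24 = 13 - 144 = -131)
S**2 = (-131)**2 = 17161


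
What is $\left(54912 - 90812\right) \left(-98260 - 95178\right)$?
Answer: $6944424200$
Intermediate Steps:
$\left(54912 - 90812\right) \left(-98260 - 95178\right) = \left(-35900\right) \left(-193438\right) = 6944424200$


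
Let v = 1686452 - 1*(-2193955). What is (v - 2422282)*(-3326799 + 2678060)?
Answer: -945942554375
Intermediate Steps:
v = 3880407 (v = 1686452 + 2193955 = 3880407)
(v - 2422282)*(-3326799 + 2678060) = (3880407 - 2422282)*(-3326799 + 2678060) = 1458125*(-648739) = -945942554375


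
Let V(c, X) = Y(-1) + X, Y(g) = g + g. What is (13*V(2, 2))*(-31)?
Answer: 0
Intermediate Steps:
Y(g) = 2*g
V(c, X) = -2 + X (V(c, X) = 2*(-1) + X = -2 + X)
(13*V(2, 2))*(-31) = (13*(-2 + 2))*(-31) = (13*0)*(-31) = 0*(-31) = 0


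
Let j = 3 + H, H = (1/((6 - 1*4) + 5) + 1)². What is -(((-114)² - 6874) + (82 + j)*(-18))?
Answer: -223856/49 ≈ -4568.5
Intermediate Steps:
H = 64/49 (H = (1/((6 - 4) + 5) + 1)² = (1/(2 + 5) + 1)² = (1/7 + 1)² = (⅐ + 1)² = (8/7)² = 64/49 ≈ 1.3061)
j = 211/49 (j = 3 + 64/49 = 211/49 ≈ 4.3061)
-(((-114)² - 6874) + (82 + j)*(-18)) = -(((-114)² - 6874) + (82 + 211/49)*(-18)) = -((12996 - 6874) + (4229/49)*(-18)) = -(6122 - 76122/49) = -1*223856/49 = -223856/49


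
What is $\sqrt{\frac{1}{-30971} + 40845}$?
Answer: $\frac{\sqrt{39178640009674}}{30971} \approx 202.1$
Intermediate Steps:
$\sqrt{\frac{1}{-30971} + 40845} = \sqrt{- \frac{1}{30971} + 40845} = \sqrt{\frac{1265010494}{30971}} = \frac{\sqrt{39178640009674}}{30971}$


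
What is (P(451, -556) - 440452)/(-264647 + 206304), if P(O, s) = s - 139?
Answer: 441147/58343 ≈ 7.5613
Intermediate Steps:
P(O, s) = -139 + s
(P(451, -556) - 440452)/(-264647 + 206304) = ((-139 - 556) - 440452)/(-264647 + 206304) = (-695 - 440452)/(-58343) = -441147*(-1/58343) = 441147/58343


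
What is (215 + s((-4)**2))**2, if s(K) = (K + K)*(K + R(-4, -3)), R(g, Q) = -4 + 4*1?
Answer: 528529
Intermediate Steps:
R(g, Q) = 0 (R(g, Q) = -4 + 4 = 0)
s(K) = 2*K**2 (s(K) = (K + K)*(K + 0) = (2*K)*K = 2*K**2)
(215 + s((-4)**2))**2 = (215 + 2*((-4)**2)**2)**2 = (215 + 2*16**2)**2 = (215 + 2*256)**2 = (215 + 512)**2 = 727**2 = 528529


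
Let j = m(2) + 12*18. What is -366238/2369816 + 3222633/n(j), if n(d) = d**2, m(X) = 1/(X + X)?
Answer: 60959363750449/886577788300 ≈ 68.758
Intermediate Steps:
m(X) = 1/(2*X)
j = 865/4 (j = (1/2)/2 + 12*18 = (1/2)*(1/2) + 216 = 1/4 + 216 = 865/4 ≈ 216.25)
-366238/2369816 + 3222633/n(j) = -366238/2369816 + 3222633/((865/4)**2) = -366238*1/2369816 + 3222633/(748225/16) = -183119/1184908 + 3222633*(16/748225) = -183119/1184908 + 51562128/748225 = 60959363750449/886577788300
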